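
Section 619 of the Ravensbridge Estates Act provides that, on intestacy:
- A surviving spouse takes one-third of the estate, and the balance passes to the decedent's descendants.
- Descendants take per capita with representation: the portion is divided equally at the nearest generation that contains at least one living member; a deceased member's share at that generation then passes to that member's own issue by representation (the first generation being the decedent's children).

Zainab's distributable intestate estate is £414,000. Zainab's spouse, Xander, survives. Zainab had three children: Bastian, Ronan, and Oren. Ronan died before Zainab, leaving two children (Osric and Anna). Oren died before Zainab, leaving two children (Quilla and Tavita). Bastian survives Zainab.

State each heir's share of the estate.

Xander takes one-third of £414,000 = £138,000. The remaining £276,000 passes to the descendants.
The descendants' portion (£276,000) is divided into 3 shares of £92,000: Bastian takes £92,000; Ronan's £92,000 share passes to Ronan's issue; Oren's £92,000 share passes to Oren's issue.
Ronan's share (£92,000) is divided into 2 shares of £46,000: Osric and Anna each take £46,000.
Oren's share (£92,000) is divided into 2 shares of £46,000: Quilla and Tavita each take £46,000.

Xander: £138,000; Bastian: £92,000; Osric: £46,000; Anna: £46,000; Quilla: £46,000; Tavita: £46,000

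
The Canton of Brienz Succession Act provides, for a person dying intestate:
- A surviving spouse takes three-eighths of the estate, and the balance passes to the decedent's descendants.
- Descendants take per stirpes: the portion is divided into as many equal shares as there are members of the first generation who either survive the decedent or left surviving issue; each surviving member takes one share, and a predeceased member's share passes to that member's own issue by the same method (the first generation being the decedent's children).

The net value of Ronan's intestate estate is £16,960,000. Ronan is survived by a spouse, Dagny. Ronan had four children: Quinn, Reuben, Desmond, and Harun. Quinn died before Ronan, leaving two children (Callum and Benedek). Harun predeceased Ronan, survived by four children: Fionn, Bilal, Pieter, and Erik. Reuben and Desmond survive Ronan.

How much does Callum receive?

Callum receives £1,325,000.

Dagny takes three-eighths of £16,960,000 = £6,360,000. The remaining £10,600,000 passes to the descendants.
The descendants' portion (£10,600,000) is divided into 4 shares of £2,650,000: Reuben and Desmond each take £2,650,000; Quinn's £2,650,000 share passes to Quinn's issue; Harun's £2,650,000 share passes to Harun's issue.
Quinn's share (£2,650,000) is divided into 2 shares of £1,325,000: Callum and Benedek each take £1,325,000.
Harun's share (£2,650,000) is divided into 4 shares of £662,500: Fionn, Bilal, Pieter, and Erik each take £662,500.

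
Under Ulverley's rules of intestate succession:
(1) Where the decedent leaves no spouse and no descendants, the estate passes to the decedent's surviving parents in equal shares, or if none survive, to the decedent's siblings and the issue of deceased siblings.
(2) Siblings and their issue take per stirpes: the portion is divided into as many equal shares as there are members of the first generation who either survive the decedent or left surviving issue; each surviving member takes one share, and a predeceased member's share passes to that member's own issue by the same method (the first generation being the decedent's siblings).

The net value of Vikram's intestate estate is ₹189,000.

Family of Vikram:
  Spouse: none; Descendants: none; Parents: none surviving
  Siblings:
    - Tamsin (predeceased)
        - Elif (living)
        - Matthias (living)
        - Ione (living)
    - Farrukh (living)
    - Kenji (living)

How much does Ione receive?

Ione receives ₹21,000.

The entire ₹189,000 passes to the siblings and their issue.
That amount (₹189,000) is divided into 3 shares of ₹63,000: Farrukh and Kenji each take ₹63,000; Tamsin's ₹63,000 share passes to Tamsin's issue.
Tamsin's share (₹63,000) is divided into 3 shares of ₹21,000: Elif, Matthias, and Ione each take ₹21,000.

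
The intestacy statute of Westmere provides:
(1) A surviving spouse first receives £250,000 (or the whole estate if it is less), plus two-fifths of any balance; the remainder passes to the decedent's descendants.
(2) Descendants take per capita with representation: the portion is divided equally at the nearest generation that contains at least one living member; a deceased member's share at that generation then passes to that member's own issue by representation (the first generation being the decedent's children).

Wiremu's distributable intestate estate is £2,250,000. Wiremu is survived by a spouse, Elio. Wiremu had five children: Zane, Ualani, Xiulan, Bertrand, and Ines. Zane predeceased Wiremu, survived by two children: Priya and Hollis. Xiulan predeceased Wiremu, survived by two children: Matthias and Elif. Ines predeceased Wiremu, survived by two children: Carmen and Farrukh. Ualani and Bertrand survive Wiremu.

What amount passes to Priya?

Elio first takes £250,000, leaving a balance of £2,000,000. Elio then takes two-fifths of the balance (£800,000), for a total of £1,050,000. The remaining £1,200,000 passes to the descendants.
The descendants' portion (£1,200,000) is divided into 5 shares of £240,000: Ualani and Bertrand each take £240,000; Zane's £240,000 share passes to Zane's issue; Xiulan's £240,000 share passes to Xiulan's issue; Ines's £240,000 share passes to Ines's issue.
Zane's share (£240,000) is divided into 2 shares of £120,000: Priya and Hollis each take £120,000.
Xiulan's share (£240,000) is divided into 2 shares of £120,000: Matthias and Elif each take £120,000.
Ines's share (£240,000) is divided into 2 shares of £120,000: Carmen and Farrukh each take £120,000.

Priya receives £120,000.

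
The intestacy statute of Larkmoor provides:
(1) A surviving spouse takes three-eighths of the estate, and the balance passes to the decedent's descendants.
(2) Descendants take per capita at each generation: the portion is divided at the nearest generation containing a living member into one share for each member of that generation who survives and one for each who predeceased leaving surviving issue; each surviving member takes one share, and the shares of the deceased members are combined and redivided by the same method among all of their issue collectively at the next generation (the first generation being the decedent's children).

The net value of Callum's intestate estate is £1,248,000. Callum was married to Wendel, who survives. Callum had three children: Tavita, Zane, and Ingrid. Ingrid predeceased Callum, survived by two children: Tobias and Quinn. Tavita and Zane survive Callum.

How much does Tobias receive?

Tobias receives £130,000.

Wendel takes three-eighths of £1,248,000 = £468,000. The remaining £780,000 passes to the descendants.
The descendants' portion (£780,000) is divided at the children's generation into 3 shares of £260,000. Tavita and Zane each take £260,000. The remaining share for the deceased Ingrid (£260,000) is carried to the next generation.
That pool (£260,000) is divided at the grandchildren's generation equally among Tobias and Quinn: £130,000 each.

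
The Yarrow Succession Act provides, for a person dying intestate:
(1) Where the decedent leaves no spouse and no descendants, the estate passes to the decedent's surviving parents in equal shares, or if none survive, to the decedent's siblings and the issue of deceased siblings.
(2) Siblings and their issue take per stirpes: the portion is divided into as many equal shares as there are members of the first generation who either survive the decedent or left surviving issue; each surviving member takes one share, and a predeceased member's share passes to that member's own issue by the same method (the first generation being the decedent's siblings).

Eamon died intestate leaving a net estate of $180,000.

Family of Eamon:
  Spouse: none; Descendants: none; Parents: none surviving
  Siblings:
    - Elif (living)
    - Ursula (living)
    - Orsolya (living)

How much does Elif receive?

Elif receives $60,000.

The entire $180,000 passes to the siblings and their issue.
That amount ($180,000) is divided into 3 shares of $60,000: Elif, Ursula, and Orsolya each take $60,000.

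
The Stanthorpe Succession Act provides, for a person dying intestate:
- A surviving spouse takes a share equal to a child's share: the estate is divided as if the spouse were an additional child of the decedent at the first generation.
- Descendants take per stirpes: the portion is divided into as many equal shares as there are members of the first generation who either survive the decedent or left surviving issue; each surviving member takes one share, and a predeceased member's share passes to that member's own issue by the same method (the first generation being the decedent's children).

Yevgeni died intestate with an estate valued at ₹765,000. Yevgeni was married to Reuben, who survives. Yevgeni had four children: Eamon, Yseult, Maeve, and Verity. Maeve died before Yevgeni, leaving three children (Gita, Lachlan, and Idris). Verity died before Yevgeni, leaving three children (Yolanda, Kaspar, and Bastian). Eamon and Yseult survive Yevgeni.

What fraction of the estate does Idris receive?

Idris receives 1/15 of the estate.

The spouse counts as an additional share at the children's level, so there are 5 primary shares of ₹153,000. Reuben takes one such share (₹153,000).
The children's combined portion (₹612,000) is divided into 4 shares of ₹153,000: Eamon and Yseult each take ₹153,000; Maeve's ₹153,000 share passes to Maeve's issue; Verity's ₹153,000 share passes to Verity's issue.
Maeve's share (₹153,000) is divided into 3 shares of ₹51,000: Gita, Lachlan, and Idris each take ₹51,000.
Verity's share (₹153,000) is divided into 3 shares of ₹51,000: Yolanda, Kaspar, and Bastian each take ₹51,000.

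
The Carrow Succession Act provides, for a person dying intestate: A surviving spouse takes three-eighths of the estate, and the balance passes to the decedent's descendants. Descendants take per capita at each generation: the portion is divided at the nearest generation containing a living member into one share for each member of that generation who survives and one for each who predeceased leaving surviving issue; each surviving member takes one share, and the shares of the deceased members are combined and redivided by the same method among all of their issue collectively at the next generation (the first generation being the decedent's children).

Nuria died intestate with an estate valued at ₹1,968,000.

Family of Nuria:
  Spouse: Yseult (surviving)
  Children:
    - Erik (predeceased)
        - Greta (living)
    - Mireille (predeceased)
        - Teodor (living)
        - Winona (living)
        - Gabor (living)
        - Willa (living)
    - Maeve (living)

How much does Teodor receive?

Teodor receives ₹164,000.

Yseult takes three-eighths of ₹1,968,000 = ₹738,000. The remaining ₹1,230,000 passes to the descendants.
The descendants' portion (₹1,230,000) is divided at the children's generation into 3 shares of ₹410,000. Maeve takes ₹410,000. The 2 shares of the deceased (Erik and Mireille) are combined into a pool of ₹820,000.
That pool (₹820,000) is divided at the grandchildren's generation equally among Greta, Teodor, Winona, Gabor, and Willa: ₹164,000 each.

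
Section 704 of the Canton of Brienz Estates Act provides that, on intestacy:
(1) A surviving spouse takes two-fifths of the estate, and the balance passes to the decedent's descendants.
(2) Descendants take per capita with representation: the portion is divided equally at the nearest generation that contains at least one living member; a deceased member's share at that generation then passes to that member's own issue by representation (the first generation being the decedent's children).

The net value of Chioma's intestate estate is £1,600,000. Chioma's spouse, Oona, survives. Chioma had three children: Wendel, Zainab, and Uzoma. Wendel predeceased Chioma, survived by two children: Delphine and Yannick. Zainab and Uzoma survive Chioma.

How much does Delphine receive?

Oona takes two-fifths of £1,600,000 = £640,000. The remaining £960,000 passes to the descendants.
The descendants' portion (£960,000) is divided into 3 shares of £320,000: Zainab and Uzoma each take £320,000; Wendel's £320,000 share passes to Wendel's issue.
Wendel's share (£320,000) is divided into 2 shares of £160,000: Delphine and Yannick each take £160,000.

Delphine receives £160,000.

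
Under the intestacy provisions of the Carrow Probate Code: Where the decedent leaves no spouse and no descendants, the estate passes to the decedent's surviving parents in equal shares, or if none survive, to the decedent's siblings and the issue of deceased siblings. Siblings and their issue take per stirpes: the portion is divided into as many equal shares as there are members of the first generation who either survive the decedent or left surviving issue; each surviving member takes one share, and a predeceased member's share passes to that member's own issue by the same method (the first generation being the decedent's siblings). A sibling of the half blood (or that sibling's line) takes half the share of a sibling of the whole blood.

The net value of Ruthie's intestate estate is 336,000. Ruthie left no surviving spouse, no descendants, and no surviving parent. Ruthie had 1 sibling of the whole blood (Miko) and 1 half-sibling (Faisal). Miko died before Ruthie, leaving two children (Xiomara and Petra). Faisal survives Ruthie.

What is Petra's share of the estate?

The entire 336,000 passes to the siblings and their issue.
Counting each half-blood sibling's line as half a unit, there are 3/2 units in 336,000, so one unit is 224,000. Whole-blood lines (Miko) take 224,000 each; half-blood lines (Faisal) take 112,000 each.
Miko's share (224,000) is divided into 2 shares of 112,000: Xiomara and Petra each take 112,000.

Petra receives 112,000.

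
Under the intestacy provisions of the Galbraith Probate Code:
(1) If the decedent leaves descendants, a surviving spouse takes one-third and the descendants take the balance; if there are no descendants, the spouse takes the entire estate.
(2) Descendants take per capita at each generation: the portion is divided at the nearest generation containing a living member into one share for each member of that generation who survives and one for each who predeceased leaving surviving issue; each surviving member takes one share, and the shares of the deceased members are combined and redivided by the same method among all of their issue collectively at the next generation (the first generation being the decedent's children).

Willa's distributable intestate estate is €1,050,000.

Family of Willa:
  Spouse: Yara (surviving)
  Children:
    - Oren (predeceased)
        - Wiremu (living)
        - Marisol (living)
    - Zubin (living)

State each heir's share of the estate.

Yara takes one-third of €1,050,000 = €350,000. The remaining €700,000 passes to the descendants.
The descendants' portion (€700,000) is divided at the children's generation into 2 shares of €350,000. Zubin takes €350,000. The remaining share for the deceased Oren (€350,000) is carried to the next generation.
That pool (€350,000) is divided at the grandchildren's generation equally among Wiremu and Marisol: €175,000 each.

Yara: €350,000; Wiremu: €175,000; Marisol: €175,000; Zubin: €350,000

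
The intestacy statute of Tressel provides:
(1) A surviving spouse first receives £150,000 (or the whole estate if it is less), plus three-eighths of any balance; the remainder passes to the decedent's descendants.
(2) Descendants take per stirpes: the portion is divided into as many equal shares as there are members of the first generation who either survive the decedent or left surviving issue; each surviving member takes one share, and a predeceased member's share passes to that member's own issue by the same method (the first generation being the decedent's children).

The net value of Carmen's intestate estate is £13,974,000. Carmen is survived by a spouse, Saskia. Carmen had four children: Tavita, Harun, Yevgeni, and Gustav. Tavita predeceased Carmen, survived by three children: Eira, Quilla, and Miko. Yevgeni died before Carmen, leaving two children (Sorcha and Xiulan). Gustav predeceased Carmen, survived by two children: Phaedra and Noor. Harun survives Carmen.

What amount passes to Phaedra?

Saskia first takes £150,000, leaving a balance of £13,824,000. Saskia then takes three-eighths of the balance (£5,184,000), for a total of £5,334,000. The remaining £8,640,000 passes to the descendants.
The descendants' portion (£8,640,000) is divided into 4 shares of £2,160,000: Harun takes £2,160,000; Tavita's £2,160,000 share passes to Tavita's issue; Yevgeni's £2,160,000 share passes to Yevgeni's issue; Gustav's £2,160,000 share passes to Gustav's issue.
Tavita's share (£2,160,000) is divided into 3 shares of £720,000: Eira, Quilla, and Miko each take £720,000.
Yevgeni's share (£2,160,000) is divided into 2 shares of £1,080,000: Sorcha and Xiulan each take £1,080,000.
Gustav's share (£2,160,000) is divided into 2 shares of £1,080,000: Phaedra and Noor each take £1,080,000.

Phaedra receives £1,080,000.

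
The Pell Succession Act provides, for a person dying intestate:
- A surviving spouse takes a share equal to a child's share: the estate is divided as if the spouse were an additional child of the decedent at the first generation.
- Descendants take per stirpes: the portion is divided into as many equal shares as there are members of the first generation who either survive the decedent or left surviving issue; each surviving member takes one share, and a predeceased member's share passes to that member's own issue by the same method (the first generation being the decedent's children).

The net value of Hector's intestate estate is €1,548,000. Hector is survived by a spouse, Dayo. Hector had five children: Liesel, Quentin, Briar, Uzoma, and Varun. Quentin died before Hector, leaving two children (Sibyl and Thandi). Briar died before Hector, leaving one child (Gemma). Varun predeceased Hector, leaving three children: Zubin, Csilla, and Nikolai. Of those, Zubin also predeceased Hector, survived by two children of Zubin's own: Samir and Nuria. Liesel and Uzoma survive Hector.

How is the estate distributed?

Dayo: €258,000; Liesel: €258,000; Sibyl: €129,000; Thandi: €129,000; Gemma: €258,000; Uzoma: €258,000; Samir: €43,000; Nuria: €43,000; Csilla: €86,000; Nikolai: €86,000

The spouse counts as an additional share at the children's level, so there are 6 primary shares of €258,000. Dayo takes one such share (€258,000).
The children's combined portion (€1,290,000) is divided into 5 shares of €258,000: Liesel and Uzoma each take €258,000; Quentin's €258,000 share passes to Quentin's issue; Briar's €258,000 share passes to Briar's issue; Varun's €258,000 share passes to Varun's issue.
Quentin's share (€258,000) is divided into 2 shares of €129,000: Sibyl and Thandi each take €129,000.
Briar's share (€258,000) passes entirely to Gemma.
Varun's share (€258,000) is divided into 3 shares of €86,000: Csilla and Nikolai each take €86,000; Zubin's €86,000 share passes to Zubin's issue.
Zubin's share (€86,000) is divided into 2 shares of €43,000: Samir and Nuria each take €43,000.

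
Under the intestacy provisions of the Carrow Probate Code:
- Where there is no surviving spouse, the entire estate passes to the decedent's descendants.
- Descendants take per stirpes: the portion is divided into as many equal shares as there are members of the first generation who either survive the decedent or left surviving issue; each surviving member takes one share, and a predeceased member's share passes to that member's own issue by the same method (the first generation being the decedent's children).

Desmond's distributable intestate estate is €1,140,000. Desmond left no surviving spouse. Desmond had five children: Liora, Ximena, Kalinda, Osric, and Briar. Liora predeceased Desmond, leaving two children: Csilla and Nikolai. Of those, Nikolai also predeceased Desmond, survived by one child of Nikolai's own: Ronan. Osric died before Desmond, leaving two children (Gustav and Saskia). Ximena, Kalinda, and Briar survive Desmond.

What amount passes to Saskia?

Saskia receives €114,000.

The entire €1,140,000 passes to the descendants.
That amount (€1,140,000) is divided into 5 shares of €228,000: Ximena, Kalinda, and Briar each take €228,000; Liora's €228,000 share passes to Liora's issue; Osric's €228,000 share passes to Osric's issue.
Liora's share (€228,000) is divided into 2 shares of €114,000: Csilla takes €114,000; Nikolai's €114,000 share passes to Nikolai's issue.
Nikolai's share (€114,000) passes entirely to Ronan.
Osric's share (€228,000) is divided into 2 shares of €114,000: Gustav and Saskia each take €114,000.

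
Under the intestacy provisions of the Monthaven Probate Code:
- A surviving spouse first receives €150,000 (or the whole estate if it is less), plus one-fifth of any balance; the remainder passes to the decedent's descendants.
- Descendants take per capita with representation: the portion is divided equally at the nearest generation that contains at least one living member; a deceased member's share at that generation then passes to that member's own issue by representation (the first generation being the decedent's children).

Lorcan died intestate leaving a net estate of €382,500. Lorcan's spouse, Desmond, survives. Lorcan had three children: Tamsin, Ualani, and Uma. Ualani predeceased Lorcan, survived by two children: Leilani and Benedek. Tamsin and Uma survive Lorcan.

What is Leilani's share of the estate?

Leilani receives €31,000.

Desmond first takes €150,000, leaving a balance of €232,500. Desmond then takes one-fifth of the balance (€46,500), for a total of €196,500. The remaining €186,000 passes to the descendants.
The descendants' portion (€186,000) is divided into 3 shares of €62,000: Tamsin and Uma each take €62,000; Ualani's €62,000 share passes to Ualani's issue.
Ualani's share (€62,000) is divided into 2 shares of €31,000: Leilani and Benedek each take €31,000.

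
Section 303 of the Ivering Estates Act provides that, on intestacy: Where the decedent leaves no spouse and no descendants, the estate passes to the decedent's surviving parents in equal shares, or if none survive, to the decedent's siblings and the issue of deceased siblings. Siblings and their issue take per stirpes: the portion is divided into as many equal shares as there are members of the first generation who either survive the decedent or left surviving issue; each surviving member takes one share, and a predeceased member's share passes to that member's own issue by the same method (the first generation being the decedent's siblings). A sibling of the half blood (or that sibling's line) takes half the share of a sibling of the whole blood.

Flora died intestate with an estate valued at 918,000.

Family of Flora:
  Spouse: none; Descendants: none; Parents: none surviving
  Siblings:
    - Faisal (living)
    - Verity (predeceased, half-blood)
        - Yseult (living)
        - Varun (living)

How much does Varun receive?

The entire 918,000 passes to the siblings and their issue.
Counting each half-blood sibling's line as half a unit, there are 3/2 units in 918,000, so one unit is 612,000. Whole-blood lines (Faisal) take 612,000 each; half-blood lines (Verity) take 306,000 each.
Verity's share (306,000) is divided into 2 shares of 153,000: Yseult and Varun each take 153,000.

Varun receives 153,000.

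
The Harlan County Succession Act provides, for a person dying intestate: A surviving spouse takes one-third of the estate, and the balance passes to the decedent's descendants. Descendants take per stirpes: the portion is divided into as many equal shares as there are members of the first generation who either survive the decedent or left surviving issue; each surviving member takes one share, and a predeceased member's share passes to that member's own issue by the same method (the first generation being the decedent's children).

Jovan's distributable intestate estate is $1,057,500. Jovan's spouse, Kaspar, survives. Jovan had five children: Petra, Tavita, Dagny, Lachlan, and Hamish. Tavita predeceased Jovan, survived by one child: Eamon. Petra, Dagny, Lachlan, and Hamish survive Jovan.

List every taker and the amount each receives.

Kaspar: $352,500; Petra: $141,000; Eamon: $141,000; Dagny: $141,000; Lachlan: $141,000; Hamish: $141,000

Kaspar takes one-third of $1,057,500 = $352,500. The remaining $705,000 passes to the descendants.
The descendants' portion ($705,000) is divided into 5 shares of $141,000: Petra, Dagny, Lachlan, and Hamish each take $141,000; Tavita's $141,000 share passes to Tavita's issue.
Tavita's share ($141,000) passes entirely to Eamon.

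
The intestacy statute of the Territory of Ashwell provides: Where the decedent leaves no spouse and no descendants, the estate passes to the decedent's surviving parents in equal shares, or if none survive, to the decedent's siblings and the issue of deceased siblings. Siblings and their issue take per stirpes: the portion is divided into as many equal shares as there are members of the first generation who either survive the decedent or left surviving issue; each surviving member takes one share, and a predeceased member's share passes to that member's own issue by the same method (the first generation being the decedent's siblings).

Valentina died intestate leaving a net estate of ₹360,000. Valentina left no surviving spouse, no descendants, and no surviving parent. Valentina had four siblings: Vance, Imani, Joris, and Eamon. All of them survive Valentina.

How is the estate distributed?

Vance: ₹90,000; Imani: ₹90,000; Joris: ₹90,000; Eamon: ₹90,000

The entire ₹360,000 passes to the siblings and their issue.
That amount (₹360,000) is divided into 4 shares of ₹90,000: Vance, Imani, Joris, and Eamon each take ₹90,000.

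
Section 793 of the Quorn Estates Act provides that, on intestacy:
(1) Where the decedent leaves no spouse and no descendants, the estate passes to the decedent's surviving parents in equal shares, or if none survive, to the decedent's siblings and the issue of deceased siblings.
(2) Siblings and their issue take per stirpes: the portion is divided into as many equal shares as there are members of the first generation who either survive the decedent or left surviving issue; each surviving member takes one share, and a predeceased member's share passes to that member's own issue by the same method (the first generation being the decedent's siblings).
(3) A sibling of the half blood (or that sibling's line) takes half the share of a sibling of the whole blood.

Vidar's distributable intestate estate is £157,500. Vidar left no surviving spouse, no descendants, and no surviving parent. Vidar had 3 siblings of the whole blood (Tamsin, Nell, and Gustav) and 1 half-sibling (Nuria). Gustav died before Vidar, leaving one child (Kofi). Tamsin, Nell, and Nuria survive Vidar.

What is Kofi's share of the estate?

The entire £157,500 passes to the siblings and their issue.
Counting each half-blood sibling's line as half a unit, there are 7/2 units in £157,500, so one unit is £45,000. Whole-blood lines (Tamsin, Nell, and Gustav) take £45,000 each; half-blood lines (Nuria) take £22,500 each.
Gustav's share (£45,000) passes entirely to Kofi.

Kofi receives £45,000.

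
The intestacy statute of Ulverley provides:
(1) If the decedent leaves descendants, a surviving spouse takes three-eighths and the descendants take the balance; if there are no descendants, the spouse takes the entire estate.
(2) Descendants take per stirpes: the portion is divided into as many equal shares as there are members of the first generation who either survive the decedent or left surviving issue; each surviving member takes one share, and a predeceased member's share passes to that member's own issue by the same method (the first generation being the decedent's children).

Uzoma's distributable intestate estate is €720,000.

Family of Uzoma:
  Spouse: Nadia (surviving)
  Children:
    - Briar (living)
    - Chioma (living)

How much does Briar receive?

Briar receives €225,000.

Nadia takes three-eighths of €720,000 = €270,000. The remaining €450,000 passes to the descendants.
The descendants' portion (€450,000) is divided into 2 shares of €225,000: Briar and Chioma each take €225,000.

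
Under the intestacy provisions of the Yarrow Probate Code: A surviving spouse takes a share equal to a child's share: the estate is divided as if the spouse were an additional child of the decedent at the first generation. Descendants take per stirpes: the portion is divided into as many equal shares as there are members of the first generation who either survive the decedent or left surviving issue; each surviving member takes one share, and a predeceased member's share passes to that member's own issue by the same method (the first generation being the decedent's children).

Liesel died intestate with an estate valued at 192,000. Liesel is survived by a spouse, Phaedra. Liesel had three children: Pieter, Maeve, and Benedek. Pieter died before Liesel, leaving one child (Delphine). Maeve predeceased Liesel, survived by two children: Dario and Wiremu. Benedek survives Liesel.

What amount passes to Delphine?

Delphine receives 48,000.

The spouse counts as an additional share at the children's level, so there are 4 primary shares of 48,000. Phaedra takes one such share (48,000).
The children's combined portion (144,000) is divided into 3 shares of 48,000: Benedek takes 48,000; Pieter's 48,000 share passes to Pieter's issue; Maeve's 48,000 share passes to Maeve's issue.
Pieter's share (48,000) passes entirely to Delphine.
Maeve's share (48,000) is divided into 2 shares of 24,000: Dario and Wiremu each take 24,000.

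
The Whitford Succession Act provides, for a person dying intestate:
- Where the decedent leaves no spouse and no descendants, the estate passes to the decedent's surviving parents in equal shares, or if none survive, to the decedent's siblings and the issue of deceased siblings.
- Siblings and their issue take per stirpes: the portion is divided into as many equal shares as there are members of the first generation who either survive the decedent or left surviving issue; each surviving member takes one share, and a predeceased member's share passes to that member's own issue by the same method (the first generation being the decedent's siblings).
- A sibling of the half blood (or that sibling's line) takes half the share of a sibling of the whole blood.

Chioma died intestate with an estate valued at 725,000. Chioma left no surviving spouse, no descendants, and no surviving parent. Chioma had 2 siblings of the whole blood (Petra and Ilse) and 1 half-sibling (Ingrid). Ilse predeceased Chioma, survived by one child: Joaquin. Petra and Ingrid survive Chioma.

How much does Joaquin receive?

The entire 725,000 passes to the siblings and their issue.
Counting each half-blood sibling's line as half a unit, there are 5/2 units in 725,000, so one unit is 290,000. Whole-blood lines (Petra and Ilse) take 290,000 each; half-blood lines (Ingrid) take 145,000 each.
Ilse's share (290,000) passes entirely to Joaquin.

Joaquin receives 290,000.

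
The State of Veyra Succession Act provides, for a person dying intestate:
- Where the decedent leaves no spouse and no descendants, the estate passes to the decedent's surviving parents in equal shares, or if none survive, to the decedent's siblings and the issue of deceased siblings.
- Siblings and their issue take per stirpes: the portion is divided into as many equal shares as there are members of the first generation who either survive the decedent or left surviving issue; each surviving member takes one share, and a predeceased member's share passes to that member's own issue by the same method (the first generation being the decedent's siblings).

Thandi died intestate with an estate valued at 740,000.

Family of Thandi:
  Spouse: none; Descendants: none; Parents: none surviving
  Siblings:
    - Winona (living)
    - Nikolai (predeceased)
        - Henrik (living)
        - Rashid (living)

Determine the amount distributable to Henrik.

The entire 740,000 passes to the siblings and their issue.
That amount (740,000) is divided into 2 shares of 370,000: Winona takes 370,000; Nikolai's 370,000 share passes to Nikolai's issue.
Nikolai's share (370,000) is divided into 2 shares of 185,000: Henrik and Rashid each take 185,000.

Henrik receives 185,000.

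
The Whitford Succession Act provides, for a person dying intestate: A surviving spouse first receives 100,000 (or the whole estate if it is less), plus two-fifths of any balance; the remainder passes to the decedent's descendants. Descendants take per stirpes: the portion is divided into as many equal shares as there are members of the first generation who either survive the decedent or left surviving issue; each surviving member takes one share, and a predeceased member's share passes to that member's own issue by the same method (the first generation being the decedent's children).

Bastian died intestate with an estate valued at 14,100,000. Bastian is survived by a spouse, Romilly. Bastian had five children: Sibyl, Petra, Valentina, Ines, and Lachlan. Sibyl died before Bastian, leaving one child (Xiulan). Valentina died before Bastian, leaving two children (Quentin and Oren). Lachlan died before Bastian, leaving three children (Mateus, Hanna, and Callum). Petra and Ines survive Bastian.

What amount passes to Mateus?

Romilly first takes 100,000, leaving a balance of 14,000,000. Romilly then takes two-fifths of the balance (5,600,000), for a total of 5,700,000. The remaining 8,400,000 passes to the descendants.
The descendants' portion (8,400,000) is divided into 5 shares of 1,680,000: Petra and Ines each take 1,680,000; Sibyl's 1,680,000 share passes to Sibyl's issue; Valentina's 1,680,000 share passes to Valentina's issue; Lachlan's 1,680,000 share passes to Lachlan's issue.
Sibyl's share (1,680,000) passes entirely to Xiulan.
Valentina's share (1,680,000) is divided into 2 shares of 840,000: Quentin and Oren each take 840,000.
Lachlan's share (1,680,000) is divided into 3 shares of 560,000: Mateus, Hanna, and Callum each take 560,000.

Mateus receives 560,000.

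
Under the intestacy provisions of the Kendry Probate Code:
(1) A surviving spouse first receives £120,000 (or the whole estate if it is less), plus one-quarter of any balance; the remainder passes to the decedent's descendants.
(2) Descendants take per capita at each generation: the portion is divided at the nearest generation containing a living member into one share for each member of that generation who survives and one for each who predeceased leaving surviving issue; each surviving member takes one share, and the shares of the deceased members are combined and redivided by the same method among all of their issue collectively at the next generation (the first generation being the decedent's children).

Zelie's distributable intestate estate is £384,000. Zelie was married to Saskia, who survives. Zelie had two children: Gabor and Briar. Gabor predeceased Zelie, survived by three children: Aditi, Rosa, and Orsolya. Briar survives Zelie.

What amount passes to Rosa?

Rosa receives £33,000.

Saskia first takes £120,000, leaving a balance of £264,000. Saskia then takes one-quarter of the balance (£66,000), for a total of £186,000. The remaining £198,000 passes to the descendants.
The descendants' portion (£198,000) is divided at the children's generation into 2 shares of £99,000. Briar takes £99,000. The remaining share for the deceased Gabor (£99,000) is carried to the next generation.
That pool (£99,000) is divided at the grandchildren's generation equally among Aditi, Rosa, and Orsolya: £33,000 each.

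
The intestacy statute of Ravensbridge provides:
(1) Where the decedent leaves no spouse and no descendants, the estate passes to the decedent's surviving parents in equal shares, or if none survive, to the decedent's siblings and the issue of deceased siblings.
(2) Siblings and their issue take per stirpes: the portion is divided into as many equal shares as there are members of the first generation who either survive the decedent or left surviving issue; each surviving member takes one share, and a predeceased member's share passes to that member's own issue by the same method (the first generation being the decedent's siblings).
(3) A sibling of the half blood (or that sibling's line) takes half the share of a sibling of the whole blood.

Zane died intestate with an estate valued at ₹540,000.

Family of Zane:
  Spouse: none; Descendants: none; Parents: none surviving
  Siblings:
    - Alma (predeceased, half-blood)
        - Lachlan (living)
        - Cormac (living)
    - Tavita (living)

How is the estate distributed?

Lachlan: ₹90,000; Cormac: ₹90,000; Tavita: ₹360,000

The entire ₹540,000 passes to the siblings and their issue.
Counting each half-blood sibling's line as half a unit, there are 3/2 units in ₹540,000, so one unit is ₹360,000. Whole-blood lines (Tavita) take ₹360,000 each; half-blood lines (Alma) take ₹180,000 each.
Alma's share (₹180,000) is divided into 2 shares of ₹90,000: Lachlan and Cormac each take ₹90,000.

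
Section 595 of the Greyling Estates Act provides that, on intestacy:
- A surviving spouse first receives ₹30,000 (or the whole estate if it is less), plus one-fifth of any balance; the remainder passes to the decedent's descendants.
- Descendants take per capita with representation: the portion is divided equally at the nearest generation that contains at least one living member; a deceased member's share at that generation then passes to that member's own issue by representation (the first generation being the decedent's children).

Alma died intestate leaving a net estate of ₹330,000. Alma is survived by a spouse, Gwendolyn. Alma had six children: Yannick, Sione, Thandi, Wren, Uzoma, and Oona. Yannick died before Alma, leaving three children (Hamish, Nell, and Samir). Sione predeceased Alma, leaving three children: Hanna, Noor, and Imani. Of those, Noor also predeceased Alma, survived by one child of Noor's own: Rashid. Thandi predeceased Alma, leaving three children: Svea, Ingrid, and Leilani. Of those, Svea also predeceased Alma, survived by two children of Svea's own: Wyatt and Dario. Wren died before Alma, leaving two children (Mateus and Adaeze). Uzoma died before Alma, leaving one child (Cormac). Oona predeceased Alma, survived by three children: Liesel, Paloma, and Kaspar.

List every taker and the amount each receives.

Gwendolyn first takes ₹30,000, leaving a balance of ₹300,000. Gwendolyn then takes one-fifth of the balance (₹60,000), for a total of ₹90,000. The remaining ₹240,000 passes to the descendants.
No child survives, so the initial division is made at the grandchildren's generation.
The descendants' portion (₹240,000) is divided into 15 shares of ₹16,000: Hamish, Nell, Samir, Hanna, Imani, Ingrid, Leilani, Mateus, Adaeze, Cormac, Liesel, Paloma, and Kaspar each take ₹16,000; Noor's ₹16,000 share passes to Noor's issue; Svea's ₹16,000 share passes to Svea's issue.
Noor's share (₹16,000) passes entirely to Rashid.
Svea's share (₹16,000) is divided into 2 shares of ₹8,000: Wyatt and Dario each take ₹8,000.

Gwendolyn: ₹90,000; Hamish: ₹16,000; Nell: ₹16,000; Samir: ₹16,000; Hanna: ₹16,000; Rashid: ₹16,000; Imani: ₹16,000; Wyatt: ₹8,000; Dario: ₹8,000; Ingrid: ₹16,000; Leilani: ₹16,000; Mateus: ₹16,000; Adaeze: ₹16,000; Cormac: ₹16,000; Liesel: ₹16,000; Paloma: ₹16,000; Kaspar: ₹16,000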